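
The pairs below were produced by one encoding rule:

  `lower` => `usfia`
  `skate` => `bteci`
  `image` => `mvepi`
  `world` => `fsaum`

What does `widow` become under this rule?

The shift depends on letter class: consonant l→u is +9, but vowel o→s is +4. The rule splits by letter class: vowels +4, consonants +9.
Applying it to widow: w(cons)+9=f, i(vowel)+4=m, d(cons)+9=m, o(vowel)+4=s, w(cons)+9=f.

fmmsf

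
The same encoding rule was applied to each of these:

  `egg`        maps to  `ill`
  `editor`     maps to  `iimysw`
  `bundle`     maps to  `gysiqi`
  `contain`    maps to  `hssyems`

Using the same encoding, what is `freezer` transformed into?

kwiieiw

Vowels shift forward by 4 and consonants shift forward by 5.
On freezer: f(cons)+5=k, r(cons)+5=w, e(vowel)+4=i, e(vowel)+4=i, z(cons)+5=e, e(vowel)+4=i, r(cons)+5=w.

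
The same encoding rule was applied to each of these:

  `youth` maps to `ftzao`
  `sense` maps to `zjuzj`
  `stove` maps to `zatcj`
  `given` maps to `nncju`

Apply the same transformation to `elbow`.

The shift depends on letter class: consonant y→f is +7, but vowel o→t is +5. Vowels shift forward by 5 and consonants shift forward by 7.
On elbow: e(vowel)+5=j, l(cons)+7=s, b(cons)+7=i, o(vowel)+5=t, w(cons)+7=d.

jsitd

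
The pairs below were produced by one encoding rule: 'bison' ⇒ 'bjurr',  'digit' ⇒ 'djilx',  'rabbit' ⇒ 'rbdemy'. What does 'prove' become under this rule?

In bison: b→b is +0, i→j is +1, s→u is +2, o→r is +3 — the shift increases by 1 each position. Letter i (0-indexed) is shifted by i+0, so successive shifts are 0, 1, 2, ….
On prove: p+0=p, r+1=s, o+2=q, v+3=y, e+4=i.

psqyi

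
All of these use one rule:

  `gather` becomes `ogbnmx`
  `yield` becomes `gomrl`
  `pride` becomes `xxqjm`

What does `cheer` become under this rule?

knmkz

A repeating key of period 2 is used — shifts +8, +6 over and over.
For cheer: c+8=k, h+6=n, e+8=m, e+6=k, r+8=z.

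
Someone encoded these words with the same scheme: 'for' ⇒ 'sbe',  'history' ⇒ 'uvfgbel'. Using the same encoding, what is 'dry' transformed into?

Compare letters: f→s is +13, o→b is +13, r→e is +13 — a constant shift. This is a Caesar cipher with shift 13.
For dry: d+13=q, r+13=e, y+13=l.

qel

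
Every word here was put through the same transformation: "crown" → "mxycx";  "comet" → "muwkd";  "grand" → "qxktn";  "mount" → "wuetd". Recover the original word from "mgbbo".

carve

Shifts by position in crown: pos 0: c→m (+10), pos 1: r→x (+6), pos 2: o→y (+10), pos 3: w→c (+6) — repeating every 2. It's a Vigenère-style cipher with numeric key [10,6]: position i shifts by key[i mod 2].
Undoing it on mgbbo: m−10=c, g−6=a, b−10=r, b−6=v, o−10=e.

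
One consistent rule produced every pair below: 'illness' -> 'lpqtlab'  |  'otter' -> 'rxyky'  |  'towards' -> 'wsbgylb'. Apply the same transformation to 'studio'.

vxzjpw

In illness: i→l is +3, l→p is +4, l→q is +5, n→t is +6 — the shift increases by 1 each position. Each letter shifts forward by (position + 3), i.e. 3, 4, 5, … — the shift grows by one for each successive letter.
On studio: s+3=v, t+4=x, u+5=z, d+6=j, i+7=p, o+8=w.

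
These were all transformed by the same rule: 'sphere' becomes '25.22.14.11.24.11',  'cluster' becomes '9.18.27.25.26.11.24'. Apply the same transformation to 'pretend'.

s is letter #19 and maps to 25: an offset of 6. The number is (letter's place in the alphabet, a=1) + 6.
On pretend: p=16→22, r=18→24, e=5→11, t=20→26, e=5→11, n=14→20, d=4→10.

22.24.11.26.11.20.10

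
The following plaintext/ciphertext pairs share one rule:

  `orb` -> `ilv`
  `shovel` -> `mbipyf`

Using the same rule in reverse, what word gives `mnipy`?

Compare letters: o→i is +20, r→l is +20, b→v is +20 — a constant shift. This is a Caesar cipher with shift 20.
Undoing it on mnipy: m−20=s, n−20=t, i−20=o, p−20=v, y−20=e.

stove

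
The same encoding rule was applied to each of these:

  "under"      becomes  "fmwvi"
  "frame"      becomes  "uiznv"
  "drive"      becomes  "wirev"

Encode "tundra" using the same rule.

gfmwiz

Each pair mirrors across the alphabet (u↔f, n↔m, d↔w): positions sum to 25. Each letter is replaced by its mirror in the alphabet: a↔z, b↔y, c↔x, and so on (the Atbash cipher).
Applying it to tundra: t↔g, u↔f, n↔m, d↔w, r↔i, a↔z.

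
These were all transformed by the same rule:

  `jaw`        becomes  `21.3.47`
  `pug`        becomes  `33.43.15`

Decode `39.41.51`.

sty

j(#10)→21 and a(#1)→3: differences scale by 2, so n = 2·pos + 1. With a=1..z=26, the number is 2·pos + 1.
Reversing it on 39.41.51: 39→(39−1)÷2=19=s, 41→(41−1)÷2=20=t, 51→(51−1)÷2=25=y.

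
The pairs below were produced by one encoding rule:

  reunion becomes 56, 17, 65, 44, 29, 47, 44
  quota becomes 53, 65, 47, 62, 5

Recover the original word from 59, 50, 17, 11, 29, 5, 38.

r(#18)→56 and e(#5)→17: differences scale by 3, so n = 3·pos + 2. With a=1..z=26, the number is 3·pos + 2.
Decoding 59, 50, 17, 11, 29, 5, 38: 59→(59−2)÷3=19=s, 50→(50−2)÷3=16=p, 17→(17−2)÷3=5=e, 11→(11−2)÷3=3=c, 29→(29−2)÷3=9=i, 5→(5−2)÷3=1=a, 38→(38−2)÷3=12=l.

special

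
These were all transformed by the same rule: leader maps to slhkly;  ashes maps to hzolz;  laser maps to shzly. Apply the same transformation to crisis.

jypzpz

Compare letters: l→s is +7, e→l is +7, a→h is +7 — a constant shift. Each letter is shifted forward by 7 in the alphabet (a Caesar shift of +7).
Applying it to crisis: c+7=j, r+7=y, i+7=p, s+7=z, i+7=p, s+7=z.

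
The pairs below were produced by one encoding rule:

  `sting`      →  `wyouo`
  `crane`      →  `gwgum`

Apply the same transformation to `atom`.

Letter i (0-indexed) is shifted by i+4, so successive shifts are 4, 5, 6, ….
Applying it to atom: a+4=e, t+5=y, o+6=u, m+7=t.

eyut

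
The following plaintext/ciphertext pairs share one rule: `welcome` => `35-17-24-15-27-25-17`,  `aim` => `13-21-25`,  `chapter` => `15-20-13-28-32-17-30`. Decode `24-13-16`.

w is letter #23 and maps to 35: an offset of 12. The number is (letter's place in the alphabet, a=1) + 12.
Reversing it on 24-13-16: 24→(24−12)÷1=12=l, 13→(13−12)÷1=1=a, 16→(16−12)÷1=4=d.

lad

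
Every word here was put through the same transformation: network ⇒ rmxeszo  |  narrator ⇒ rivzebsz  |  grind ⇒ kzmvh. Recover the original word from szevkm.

Shifts by position in network: pos 0: n→r (+4), pos 1: e→m (+8), pos 2: t→x (+4), pos 3: w→e (+8) — repeating every 2. The shifts repeat in a cycle of length 2: positions 0,1,… shift by +4, +8, then the pattern repeats.
Undoing it on szevkm: s−4=o, z−8=r, e−4=a, v−8=n, k−4=g, m−8=e.

orange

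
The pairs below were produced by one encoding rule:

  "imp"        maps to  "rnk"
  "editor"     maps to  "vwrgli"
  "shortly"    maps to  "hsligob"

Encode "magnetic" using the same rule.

Each pair mirrors across the alphabet (i↔r, m↔n, p↔k): positions sum to 25. Each letter is replaced by its mirror in the alphabet: a↔z, b↔y, c↔x, and so on (the Atbash cipher).
Applying it to magnetic: m↔n, a↔z, g↔t, n↔m, e↔v, t↔g, i↔r, c↔x.

nztmvgrx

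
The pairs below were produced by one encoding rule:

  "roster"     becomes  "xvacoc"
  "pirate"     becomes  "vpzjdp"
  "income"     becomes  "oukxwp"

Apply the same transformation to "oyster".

In roster: r→x is +6, o→v is +7, s→a is +8, t→c is +9 — the shift increases by 1 each position. The shift increases by 1 at each position, starting from +6: 6, 7, 8, ….
Applying it to oyster: o+6=u, y+7=f, s+8=a, t+9=c, e+10=o, r+11=c.

ufacoc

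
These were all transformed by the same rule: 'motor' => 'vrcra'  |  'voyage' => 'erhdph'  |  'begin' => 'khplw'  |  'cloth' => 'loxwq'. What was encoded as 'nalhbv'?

excess

Shifts by position in motor: pos 0: m→v (+9), pos 1: o→r (+3), pos 2: t→c (+9), pos 3: o→r (+3) — repeating every 2. The shifts repeat in a cycle of length 2: positions 0,1,… shift by +9, +3, then the pattern repeats.
Decoding nalhbv: n−9=e, a−3=x, l−9=c, h−3=e, b−9=s, v−3=s.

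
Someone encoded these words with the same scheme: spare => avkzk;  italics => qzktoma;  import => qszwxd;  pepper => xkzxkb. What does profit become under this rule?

xxynod

Shifts by position in spare: pos 0: s→a (+8), pos 1: p→v (+6), pos 2: a→k (+10), pos 3: r→z (+8), pos 4: e→k (+6) — repeating every 3. It's a Vigenère-style cipher with numeric key [8,6,10]: position i shifts by key[i mod 3].
Applying it to profit: p+8=x, r+6=x, o+10=y, f+8=n, i+6=o, t+10=d.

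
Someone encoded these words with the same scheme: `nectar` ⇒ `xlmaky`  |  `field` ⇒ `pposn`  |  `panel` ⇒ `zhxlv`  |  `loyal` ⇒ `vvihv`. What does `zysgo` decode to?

prize

The shifts repeat in a cycle of length 2: positions 0,1,… shift by +10, +7, then the pattern repeats.
Decoding zysgo: z−10=p, y−7=r, s−10=i, g−7=z, o−10=e.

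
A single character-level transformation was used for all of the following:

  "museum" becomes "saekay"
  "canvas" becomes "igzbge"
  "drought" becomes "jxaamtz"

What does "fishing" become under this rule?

It's a Vigenère-style cipher with numeric key [6,6,12]: position i shifts by key[i mod 3].
For fishing: f+6=l, i+6=o, s+12=e, h+6=n, i+6=o, n+12=z, g+6=m.

loenozm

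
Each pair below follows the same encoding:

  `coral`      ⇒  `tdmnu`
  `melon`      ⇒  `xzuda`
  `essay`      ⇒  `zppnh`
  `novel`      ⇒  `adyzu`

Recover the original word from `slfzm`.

tiger

Treating letters as 0–25, the rule is x ↦ 3x + 13 (mod 26).
Undoing it on slfzm: s(18)→9·(18−13)≡19=t; l(11)→9·(11−13)≡8=i; f(5)→9·(5−13)≡6=g; z(25)→9·(25−13)≡4=e; m(12)→9·(12−13)≡17=r (all mod 26).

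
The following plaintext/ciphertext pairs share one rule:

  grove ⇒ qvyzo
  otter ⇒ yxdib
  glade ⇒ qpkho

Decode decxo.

Shifts by position in grove: pos 0: g→q (+10), pos 1: r→v (+4), pos 2: o→y (+10), pos 3: v→z (+4) — repeating every 2. It's a Vigenère-style cipher with numeric key [10,4]: position i shifts by key[i mod 2].
Undoing it on decxo: d−10=t, e−4=a, c−10=s, x−4=t, o−10=e.

taste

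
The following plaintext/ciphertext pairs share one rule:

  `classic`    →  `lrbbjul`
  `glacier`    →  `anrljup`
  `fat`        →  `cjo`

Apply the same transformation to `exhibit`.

crkrqgn

The output letters match the input read backwards, each shifted +9: classic reversed is cissalc. Read the word backwards and shift each letter +9.
Applying it to exhibit: reverse → tibihxe; then shift: t+9=c, i+9=r, b+9=k, i+9=r, h+9=q, x+9=g, e+9=n.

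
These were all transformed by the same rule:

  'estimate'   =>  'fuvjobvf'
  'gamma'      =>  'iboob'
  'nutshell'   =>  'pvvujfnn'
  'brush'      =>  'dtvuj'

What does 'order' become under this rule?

The shift depends on letter class: consonant s→u is +2, but vowel e→f is +1. The rule splits by letter class: vowels +1, consonants +2.
On order: o(vowel)+1=p, r(cons)+2=t, d(cons)+2=f, e(vowel)+1=f, r(cons)+2=t.

ptfft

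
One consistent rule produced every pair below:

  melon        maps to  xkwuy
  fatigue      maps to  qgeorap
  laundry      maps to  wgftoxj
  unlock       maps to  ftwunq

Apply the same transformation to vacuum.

ggnafs

It's a Vigenère-style cipher with numeric key [11,6]: position i shifts by key[i mod 2].
On vacuum: v+11=g, a+6=g, c+11=n, u+6=a, u+11=f, m+6=s.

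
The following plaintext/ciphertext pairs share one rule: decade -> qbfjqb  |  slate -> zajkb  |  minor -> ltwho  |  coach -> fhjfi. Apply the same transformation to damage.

qjljxb

d(3)→q(16) and e(4)→b(1) fit y≡11x+9 (mod 26); the inverse of 11 mod 26 is 19. Treating letters as 0–25, the rule is x ↦ 11x + 9 (mod 26).
On damage: d(3)→11·3+9≡16=q; a(0)→11·0+9≡9=j; m(12)→11·12+9≡11=l; a(0)→11·0+9≡9=j; g(6)→11·6+9≡23=x; e(4)→11·4+9≡1=b (all mod 26).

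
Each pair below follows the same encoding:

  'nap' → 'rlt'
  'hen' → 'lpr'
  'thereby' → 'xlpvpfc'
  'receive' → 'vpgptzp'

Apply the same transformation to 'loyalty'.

pzclpxc

The shift depends on letter class: consonant n→r is +4, but vowel a→l is +11. Two shifts are in play — +11 for a/e/i/o/u, +4 for every other letter.
For loyalty: l(cons)+4=p, o(vowel)+11=z, y(cons)+4=c, a(vowel)+11=l, l(cons)+4=p, t(cons)+4=x, y(cons)+4=c.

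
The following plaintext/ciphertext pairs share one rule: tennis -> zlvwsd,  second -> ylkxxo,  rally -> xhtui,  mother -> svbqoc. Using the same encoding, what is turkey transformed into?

zbztoj

In tennis: t→z is +6, e→l is +7, n→v is +8, n→w is +9 — the shift increases by 1 each position. The shift increases by 1 at each position, starting from +6: 6, 7, 8, ….
On turkey: t+6=z, u+7=b, r+8=z, k+9=t, e+10=o, y+11=j.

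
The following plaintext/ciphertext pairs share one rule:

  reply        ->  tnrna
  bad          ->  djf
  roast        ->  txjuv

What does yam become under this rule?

ajo

Two shifts are in play — +9 for a/e/i/o/u, +2 for every other letter.
For yam: y(cons)+2=a, a(vowel)+9=j, m(cons)+2=o.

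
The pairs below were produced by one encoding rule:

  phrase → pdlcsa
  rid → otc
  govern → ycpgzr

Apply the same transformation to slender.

The output letters match the input read backwards, each shifted +11: phrase reversed is esarhp. The word is reversed, then every letter is shifted forward by 11.
Applying it to slender: reverse → rednels; then shift: r+11=c, e+11=p, d+11=o, n+11=y, e+11=p, l+11=w, s+11=d.

cpoypwd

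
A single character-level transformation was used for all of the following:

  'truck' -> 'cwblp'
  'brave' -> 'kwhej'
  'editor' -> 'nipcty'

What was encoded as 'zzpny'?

quiet

Shifts by position in truck: pos 0: t→c (+9), pos 1: r→w (+5), pos 2: u→b (+7), pos 3: c→l (+9), pos 4: k→p (+5) — repeating every 3. It's a Vigenère-style cipher with numeric key [9,5,7]: position i shifts by key[i mod 3].
Decoding zzpny: z−9=q, z−5=u, p−7=i, n−9=e, y−5=t.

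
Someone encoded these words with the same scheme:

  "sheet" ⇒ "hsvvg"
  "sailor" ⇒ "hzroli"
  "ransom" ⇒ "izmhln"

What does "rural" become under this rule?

ifizo

Each pair mirrors across the alphabet (s↔h, h↔s, e↔v): positions sum to 25. This is the alphabet-reversal cipher (Atbash): a becomes z, b becomes y, etc.
On rural: r↔i, u↔f, r↔i, a↔z, l↔o.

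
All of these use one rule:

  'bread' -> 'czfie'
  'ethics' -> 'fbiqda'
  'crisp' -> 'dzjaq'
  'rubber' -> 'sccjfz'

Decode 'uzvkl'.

truck

Shifts by position in bread: pos 0: b→c (+1), pos 1: r→z (+8), pos 2: e→f (+1), pos 3: a→i (+8) — repeating every 2. The shifts repeat in a cycle of length 2: positions 0,1,… shift by +1, +8, then the pattern repeats.
Undoing it on uzvkl: u−1=t, z−8=r, v−1=u, k−8=c, l−1=k.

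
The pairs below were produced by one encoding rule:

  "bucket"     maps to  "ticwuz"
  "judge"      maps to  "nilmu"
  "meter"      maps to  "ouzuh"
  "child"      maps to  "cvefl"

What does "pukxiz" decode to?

Each letter's alphabet position (a=0..z=25) is mapped through 9·x+10 mod 26 — an affine cipher.
Reversing it on pukxiz: p(15)→3·(15−10)≡15=p; u(20)→3·(20−10)≡4=e; k(10)→3·(10−10)≡0=a; x(23)→3·(23−10)≡13=n; i(8)→3·(8−10)≡20=u; z(25)→3·(25−10)≡19=t (all mod 26).

peanut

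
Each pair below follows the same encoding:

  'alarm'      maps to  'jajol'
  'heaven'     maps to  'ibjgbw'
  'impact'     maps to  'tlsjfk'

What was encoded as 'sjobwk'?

a(0)→j(9) and l(11)→a(0) fit y≡11x+9 (mod 26); the inverse of 11 mod 26 is 19. Treating letters as 0–25, the rule is x ↦ 11x + 9 (mod 26).
Reversing it on sjobwk: s(18)→19·(18−9)≡15=p; j(9)→19·(9−9)≡0=a; o(14)→19·(14−9)≡17=r; b(1)→19·(1−9)≡4=e; w(22)→19·(22−9)≡13=n; k(10)→19·(10−9)≡19=t (all mod 26).

parent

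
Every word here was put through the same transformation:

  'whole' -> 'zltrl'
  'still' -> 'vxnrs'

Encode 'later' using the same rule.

oeyky

In whole: w→z is +3, h→l is +4, o→t is +5, l→r is +6 — the shift increases by 1 each position. Each letter shifts forward by (position + 3), i.e. 3, 4, 5, … — the shift grows by one for each successive letter.
For later: l+3=o, a+4=e, t+5=y, e+6=k, r+7=y.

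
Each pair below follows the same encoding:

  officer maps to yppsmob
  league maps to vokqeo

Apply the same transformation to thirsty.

drsbcdi

Compare letters: o→y is +10, f→p is +10, f→p is +10 — a constant shift. Every letter moves 10 places later in the alphabet, wrapping around z→a.
On thirsty: t+10=d, h+10=r, i+10=s, r+10=b, s+10=c, t+10=d, y+10=i.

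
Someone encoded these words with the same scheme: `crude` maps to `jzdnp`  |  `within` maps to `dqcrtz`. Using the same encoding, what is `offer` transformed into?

In crude: c→j is +7, r→z is +8, u→d is +9, d→n is +10 — the shift increases by 1 each position. The shift increases by 1 at each position, starting from +7: 7, 8, 9, ….
For offer: o+7=v, f+8=n, f+9=o, e+10=o, r+11=c.

vnooc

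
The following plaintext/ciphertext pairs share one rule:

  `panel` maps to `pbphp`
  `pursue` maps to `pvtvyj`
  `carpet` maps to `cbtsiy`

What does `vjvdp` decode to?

vital

Each letter shifts forward by its position index (0, 1, 2, …) — the shift grows by one for each successive letter.
Decoding vjvdp: v−0=v, j−1=i, v−2=t, d−3=a, p−4=l.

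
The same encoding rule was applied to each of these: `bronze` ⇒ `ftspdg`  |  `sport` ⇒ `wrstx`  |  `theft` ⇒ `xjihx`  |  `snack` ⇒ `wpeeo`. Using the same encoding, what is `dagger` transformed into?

hckiit

It's a Vigenère-style cipher with numeric key [4,2]: position i shifts by key[i mod 2].
On dagger: d+4=h, a+2=c, g+4=k, g+2=i, e+4=i, r+2=t.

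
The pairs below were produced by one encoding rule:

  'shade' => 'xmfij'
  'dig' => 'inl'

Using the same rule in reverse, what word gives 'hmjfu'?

Compare letters: s→x is +5, h→m is +5, a→f is +5 — a constant shift. Every letter moves 5 places later in the alphabet, wrapping around z→a.
Reversing it on hmjfu: h−5=c, m−5=h, j−5=e, f−5=a, u−5=p.

cheap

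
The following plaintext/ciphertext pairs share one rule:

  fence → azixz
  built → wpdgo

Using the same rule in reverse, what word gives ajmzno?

forest

Compare letters: f→a is +21, e→z is +21, n→i is +21 — a constant shift. It's a constant shift of +21 (ROT21).
Undoing it on ajmzno: a−21=f, j−21=o, m−21=r, z−21=e, n−21=s, o−21=t.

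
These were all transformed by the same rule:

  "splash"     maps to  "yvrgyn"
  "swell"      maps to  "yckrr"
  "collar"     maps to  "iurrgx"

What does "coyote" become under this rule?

iueuzk

It's a constant shift of +6 (ROT6).
Applying it to coyote: c+6=i, o+6=u, y+6=e, o+6=u, t+6=z, e+6=k.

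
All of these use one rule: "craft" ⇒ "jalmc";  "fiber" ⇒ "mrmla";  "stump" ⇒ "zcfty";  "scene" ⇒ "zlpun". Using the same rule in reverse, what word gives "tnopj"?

media

Shifts by position in craft: pos 0: c→j (+7), pos 1: r→a (+9), pos 2: a→l (+11), pos 3: f→m (+7), pos 4: t→c (+9) — repeating every 3. It's a Vigenère-style cipher with numeric key [7,9,11]: position i shifts by key[i mod 3].
Undoing it on tnopj: t−7=m, n−9=e, o−11=d, p−7=i, j−9=a.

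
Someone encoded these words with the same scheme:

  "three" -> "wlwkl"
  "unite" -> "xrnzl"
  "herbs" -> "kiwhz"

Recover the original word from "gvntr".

In three: t→w is +3, h→l is +4, r→w is +5, e→k is +6 — the shift increases by 1 each position. The shift increases by 1 at each position, starting from +3: 3, 4, 5, ….
Reversing it on gvntr: g−3=d, v−4=r, n−5=i, t−6=n, r−7=k.

drink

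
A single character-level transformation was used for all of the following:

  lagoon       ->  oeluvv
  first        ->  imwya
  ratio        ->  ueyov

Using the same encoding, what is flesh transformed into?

In lagoon: l→o is +3, a→e is +4, g→l is +5, o→u is +6 — the shift increases by 1 each position. Letter i (0-indexed) is shifted by i+3, so successive shifts are 3, 4, 5, ….
Applying it to flesh: f+3=i, l+4=p, e+5=j, s+6=y, h+7=o.

ipjyo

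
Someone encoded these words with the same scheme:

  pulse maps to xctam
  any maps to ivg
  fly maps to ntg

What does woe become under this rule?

ewm

It's a constant shift of +8 (ROT8).
Applying it to woe: w+8=e, o+8=w, e+8=m.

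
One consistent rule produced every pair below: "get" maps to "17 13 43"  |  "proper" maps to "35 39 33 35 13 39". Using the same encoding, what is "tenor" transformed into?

The formula is n = 2×(alphabet index, a=1) + 3.
Applying it to tenor: t=20→43, e=5→13, n=14→31, o=15→33, r=18→39.

43 13 31 33 39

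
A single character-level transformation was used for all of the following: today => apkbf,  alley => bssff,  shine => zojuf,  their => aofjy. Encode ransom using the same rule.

ybuzpt

The rule splits by letter class: vowels +1, consonants +7.
For ransom: r(cons)+7=y, a(vowel)+1=b, n(cons)+7=u, s(cons)+7=z, o(vowel)+1=p, m(cons)+7=t.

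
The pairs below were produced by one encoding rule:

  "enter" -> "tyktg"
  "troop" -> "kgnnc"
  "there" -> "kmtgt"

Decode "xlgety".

e(4)→t(19) and n(13)→y(24) fit y≡15x+11 (mod 26); the inverse of 15 mod 26 is 7. This is an affine cipher: with a=0,…,z=25, each position x becomes (15x+11) mod 26.
Decoding xlgety: x(23)→7·(23−11)≡6=g; l(11)→7·(11−11)≡0=a; g(6)→7·(6−11)≡17=r; e(4)→7·(4−11)≡3=d; t(19)→7·(19−11)≡4=e; y(24)→7·(24−11)≡13=n (all mod 26).

garden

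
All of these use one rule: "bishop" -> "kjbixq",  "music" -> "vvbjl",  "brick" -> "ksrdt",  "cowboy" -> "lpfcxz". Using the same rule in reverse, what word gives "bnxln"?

smoke

Shifts by position in bishop: pos 0: b→k (+9), pos 1: i→j (+1), pos 2: s→b (+9), pos 3: h→i (+1) — repeating every 2. The shifts repeat in a cycle of length 2: positions 0,1,… shift by +9, +1, then the pattern repeats.
Reversing it on bnxln: b−9=s, n−1=m, x−9=o, l−1=k, n−9=e.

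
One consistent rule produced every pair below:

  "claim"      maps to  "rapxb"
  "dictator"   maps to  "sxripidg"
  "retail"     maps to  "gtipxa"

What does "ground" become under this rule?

vgdjcs

Compare letters: c→r is +15, l→a is +15, a→p is +15 — a constant shift. It's a constant shift of +15 (ROT15).
For ground: g+15=v, r+15=g, o+15=d, u+15=j, n+15=c, d+15=s.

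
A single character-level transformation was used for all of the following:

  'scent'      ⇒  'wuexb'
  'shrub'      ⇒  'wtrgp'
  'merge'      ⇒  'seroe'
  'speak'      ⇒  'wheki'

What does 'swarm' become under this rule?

wqkrs

s(18)→w(22) and c(2)→u(20) fit y≡5x+10 (mod 26); the inverse of 5 mod 26 is 21. This is an affine cipher: with a=0,…,z=25, each position x becomes (5x+10) mod 26.
Applying it to swarm: s(18)→5·18+10≡22=w; w(22)→5·22+10≡16=q; a(0)→5·0+10≡10=k; r(17)→5·17+10≡17=r; m(12)→5·12+10≡18=s (all mod 26).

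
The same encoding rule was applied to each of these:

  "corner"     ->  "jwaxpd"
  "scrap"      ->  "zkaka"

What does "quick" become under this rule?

In corner: c→j is +7, o→w is +8, r→a is +9, n→x is +10 — the shift increases by 1 each position. Letter i (0-indexed) is shifted by i+7, so successive shifts are 7, 8, 9, ….
On quick: q+7=x, u+8=c, i+9=r, c+10=m, k+11=v.

xcrmv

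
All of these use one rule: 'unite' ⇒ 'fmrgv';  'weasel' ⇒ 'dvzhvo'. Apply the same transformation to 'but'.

yfg

Each pair mirrors across the alphabet (u↔f, n↔m, i↔r): positions sum to 25. This is the alphabet-reversal cipher (Atbash): a becomes z, b becomes y, etc.
For but: b↔y, u↔f, t↔g.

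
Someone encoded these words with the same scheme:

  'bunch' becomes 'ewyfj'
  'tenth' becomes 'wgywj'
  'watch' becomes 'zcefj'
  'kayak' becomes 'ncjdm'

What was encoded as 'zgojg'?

wedge

Shifts by position in bunch: pos 0: b→e (+3), pos 1: u→w (+2), pos 2: n→y (+11), pos 3: c→f (+3), pos 4: h→j (+2) — repeating every 3. The shifts repeat in a cycle of length 3: positions 0,1,… shift by +3, +2, +11, then the pattern repeats.
Decoding zgojg: z−3=w, g−2=e, o−11=d, j−3=g, g−2=e.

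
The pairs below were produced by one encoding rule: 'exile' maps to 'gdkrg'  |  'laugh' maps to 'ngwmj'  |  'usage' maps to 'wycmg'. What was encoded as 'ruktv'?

Shifts by position in exile: pos 0: e→g (+2), pos 1: x→d (+6), pos 2: i→k (+2), pos 3: l→r (+6) — repeating every 2. The shifts repeat in a cycle of length 2: positions 0,1,… shift by +2, +6, then the pattern repeats.
Reversing it on ruktv: r−2=p, u−6=o, k−2=i, t−6=n, v−2=t.

point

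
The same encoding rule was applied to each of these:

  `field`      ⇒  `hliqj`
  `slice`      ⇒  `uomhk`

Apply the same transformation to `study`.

Letter i (0-indexed) is shifted by i+2, so successive shifts are 2, 3, 4, ….
On study: s+2=u, t+3=w, u+4=y, d+5=i, y+6=e.

uwyie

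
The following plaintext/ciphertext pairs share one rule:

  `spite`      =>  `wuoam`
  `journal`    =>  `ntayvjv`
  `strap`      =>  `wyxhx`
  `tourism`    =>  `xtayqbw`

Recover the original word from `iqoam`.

elite

The shift increases by 1 at each position, starting from +4: 4, 5, 6, ….
Decoding iqoam: i−4=e, q−5=l, o−6=i, a−7=t, m−8=e.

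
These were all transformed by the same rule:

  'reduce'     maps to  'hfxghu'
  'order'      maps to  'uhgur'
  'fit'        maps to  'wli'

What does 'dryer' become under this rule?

uhbug

Two steps: reverse the string, then apply a Caesar shift of +3.
For dryer: reverse → reyrd; then shift: r+3=u, e+3=h, y+3=b, r+3=u, d+3=g.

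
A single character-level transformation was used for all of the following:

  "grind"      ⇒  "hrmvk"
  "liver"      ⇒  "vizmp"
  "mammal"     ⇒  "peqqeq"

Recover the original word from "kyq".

mug

Read the word backwards and shift each letter +4.
Decoding kyq: shift back: k−4=g, y−4=u, q−4=m → gum; then reverse → mug.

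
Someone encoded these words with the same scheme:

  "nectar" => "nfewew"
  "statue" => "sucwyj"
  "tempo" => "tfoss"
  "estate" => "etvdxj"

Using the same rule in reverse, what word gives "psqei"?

probe

In nectar: n→n is +0, e→f is +1, c→e is +2, t→w is +3 — the shift increases by 1 each position. The shift increases by 1 at each position, starting from +0: 0, 1, 2, ….
Decoding psqei: p−0=p, s−1=r, q−2=o, e−3=b, i−4=e.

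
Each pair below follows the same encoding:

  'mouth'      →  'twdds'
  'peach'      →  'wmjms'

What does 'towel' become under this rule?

In mouth: m→t is +7, o→w is +8, u→d is +9, t→d is +10 — the shift increases by 1 each position. Letter i (0-indexed) is shifted by i+7, so successive shifts are 7, 8, 9, ….
On towel: t+7=a, o+8=w, w+9=f, e+10=o, l+11=w.

awfow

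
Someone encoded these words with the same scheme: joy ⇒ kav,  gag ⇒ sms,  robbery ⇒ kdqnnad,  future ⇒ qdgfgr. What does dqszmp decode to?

The output letters match the input read backwards, each shifted +12: joy reversed is yoj. Two steps: reverse the string, then apply a Caesar shift of +12.
Decoding dqszmp: shift back: d−12=r, q−12=e, s−12=g, z−12=n, m−12=a, p−12=d → regnad; then reverse → danger.

danger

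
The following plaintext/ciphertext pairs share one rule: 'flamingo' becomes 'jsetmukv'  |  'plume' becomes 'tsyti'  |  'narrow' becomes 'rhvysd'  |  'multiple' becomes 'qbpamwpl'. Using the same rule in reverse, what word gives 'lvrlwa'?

Shifts by position in flamingo: pos 0: f→j (+4), pos 1: l→s (+7), pos 2: a→e (+4), pos 3: m→t (+7) — repeating every 2. The shifts repeat in a cycle of length 2: positions 0,1,… shift by +4, +7, then the pattern repeats.
Undoing it on lvrlwa: l−4=h, v−7=o, r−4=n, l−7=e, w−4=s, a−7=t.

honest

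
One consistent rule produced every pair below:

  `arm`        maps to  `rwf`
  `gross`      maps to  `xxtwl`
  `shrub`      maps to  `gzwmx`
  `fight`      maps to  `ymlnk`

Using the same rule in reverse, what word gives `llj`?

egg

The word is reversed, then every letter is shifted forward by 5.
Decoding llj: shift back: l−5=g, l−5=g, j−5=e → gge; then reverse → egg.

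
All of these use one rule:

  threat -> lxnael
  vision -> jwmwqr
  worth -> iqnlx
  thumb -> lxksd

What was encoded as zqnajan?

Treating letters as 0–25, the rule is x ↦ 25x + 4 (mod 26).
Reversing it on zqnajan: z(25)→25·(25−4)≡5=f; q(16)→25·(16−4)≡14=o; n(13)→25·(13−4)≡17=r; a(0)→25·(0−4)≡4=e; j(9)→25·(9−4)≡21=v; a(0)→25·(0−4)≡4=e; n(13)→25·(13−4)≡17=r (all mod 26).

forever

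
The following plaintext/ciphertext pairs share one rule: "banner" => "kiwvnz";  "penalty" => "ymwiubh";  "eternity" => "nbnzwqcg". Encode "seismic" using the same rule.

bmravql

Shifts by position in banner: pos 0: b→k (+9), pos 1: a→i (+8), pos 2: n→w (+9), pos 3: n→v (+8) — repeating every 2. It's a Vigenère-style cipher with numeric key [9,8]: position i shifts by key[i mod 2].
On seismic: s+9=b, e+8=m, i+9=r, s+8=a, m+9=v, i+8=q, c+9=l.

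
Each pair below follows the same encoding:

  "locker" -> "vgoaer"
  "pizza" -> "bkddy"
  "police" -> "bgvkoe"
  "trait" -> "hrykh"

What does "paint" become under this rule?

byklh

l(11)→v(21) and o(14)→g(6) fit y≡21x+24 (mod 26); the inverse of 21 mod 26 is 5. Each letter's alphabet position (a=0..z=25) is mapped through 21·x+24 mod 26 — an affine cipher.
Applying it to paint: p(15)→21·15+24≡1=b; a(0)→21·0+24≡24=y; i(8)→21·8+24≡10=k; n(13)→21·13+24≡11=l; t(19)→21·19+24≡7=h (all mod 26).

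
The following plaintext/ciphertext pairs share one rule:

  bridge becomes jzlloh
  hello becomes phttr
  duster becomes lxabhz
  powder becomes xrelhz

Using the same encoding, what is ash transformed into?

dap

The shift depends on letter class: consonant b→j is +8, but vowel i→l is +3. Two shifts are in play — +3 for a/e/i/o/u, +8 for every other letter.
On ash: a(vowel)+3=d, s(cons)+8=a, h(cons)+8=p.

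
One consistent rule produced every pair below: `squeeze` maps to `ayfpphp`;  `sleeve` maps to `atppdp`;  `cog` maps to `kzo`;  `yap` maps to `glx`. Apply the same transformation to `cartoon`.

Two shifts are in play — +11 for a/e/i/o/u, +8 for every other letter.
Applying it to cartoon: c(cons)+8=k, a(vowel)+11=l, r(cons)+8=z, t(cons)+8=b, o(vowel)+11=z, o(vowel)+11=z, n(cons)+8=v.

klzbzzv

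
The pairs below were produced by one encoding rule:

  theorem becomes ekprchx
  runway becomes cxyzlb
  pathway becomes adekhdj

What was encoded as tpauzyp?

improve

Shifts by position in theorem: pos 0: t→e (+11), pos 1: h→k (+3), pos 2: e→p (+11), pos 3: o→r (+3) — repeating every 2. It's a Vigenère-style cipher with numeric key [11,3]: position i shifts by key[i mod 2].
Reversing it on tpauzyp: t−11=i, p−3=m, a−11=p, u−3=r, z−11=o, y−3=v, p−11=e.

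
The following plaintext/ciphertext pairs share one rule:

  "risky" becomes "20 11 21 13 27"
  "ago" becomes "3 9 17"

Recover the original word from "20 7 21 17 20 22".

r is letter #18 and maps to 20: an offset of 2. Each letter is replaced by its alphabet position (a=1..z=26) + 2.
Reversing it on 20 7 21 17 20 22: 20→(20−2)÷1=18=r, 7→(7−2)÷1=5=e, 21→(21−2)÷1=19=s, 17→(17−2)÷1=15=o, 20→(20−2)÷1=18=r, 22→(22−2)÷1=20=t.

resort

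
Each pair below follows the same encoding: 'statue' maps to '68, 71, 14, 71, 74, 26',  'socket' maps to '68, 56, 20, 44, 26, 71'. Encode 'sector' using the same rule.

Each letter becomes 3×(its alphabet position, a=1..z=26) + 11.
For sector: s=19→68, e=5→26, c=3→20, t=20→71, o=15→56, r=18→65.

68, 26, 20, 71, 56, 65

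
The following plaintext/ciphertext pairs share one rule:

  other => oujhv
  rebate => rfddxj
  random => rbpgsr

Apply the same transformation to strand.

In other: o→o is +0, t→u is +1, h→j is +2, e→h is +3 — the shift increases by 1 each position. Letter i (0-indexed) is shifted by i+0, so successive shifts are 0, 1, 2, ….
On strand: s+0=s, t+1=u, r+2=t, a+3=d, n+4=r, d+5=i.

sutdri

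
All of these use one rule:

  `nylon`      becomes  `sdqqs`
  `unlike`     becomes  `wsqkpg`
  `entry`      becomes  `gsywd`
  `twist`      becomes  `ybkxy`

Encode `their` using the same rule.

ymgkw

The shift depends on letter class: consonant n→s is +5, but vowel o→q is +2. The rule splits by letter class: vowels +2, consonants +5.
For their: t(cons)+5=y, h(cons)+5=m, e(vowel)+2=g, i(vowel)+2=k, r(cons)+5=w.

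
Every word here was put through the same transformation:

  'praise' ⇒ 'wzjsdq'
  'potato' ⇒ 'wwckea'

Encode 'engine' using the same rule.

The shift increases by 1 at each position, starting from +7: 7, 8, 9, ….
On engine: e+7=l, n+8=v, g+9=p, i+10=s, n+11=y, e+12=q.

lvpsyq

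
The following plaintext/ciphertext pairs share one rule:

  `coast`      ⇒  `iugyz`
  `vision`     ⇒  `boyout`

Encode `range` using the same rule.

Compare letters: c→i is +6, o→u is +6, a→g is +6 — a constant shift. It's a constant shift of +6 (ROT6).
For range: r+6=x, a+6=g, n+6=t, g+6=m, e+6=k.

xgtmk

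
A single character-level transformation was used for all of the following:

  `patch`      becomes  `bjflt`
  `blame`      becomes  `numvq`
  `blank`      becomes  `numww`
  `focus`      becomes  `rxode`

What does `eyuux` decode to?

spill

Shifts by position in patch: pos 0: p→b (+12), pos 1: a→j (+9), pos 2: t→f (+12), pos 3: c→l (+9) — repeating every 2. A repeating key of period 2 is used — shifts +12, +9 over and over.
Reversing it on eyuux: e−12=s, y−9=p, u−12=i, u−9=l, x−12=l.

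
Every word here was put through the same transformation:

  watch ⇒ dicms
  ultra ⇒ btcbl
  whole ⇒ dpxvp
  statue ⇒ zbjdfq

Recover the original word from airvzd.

Each letter shifts forward by (position + 7), i.e. 7, 8, 9, … — the shift grows by one for each successive letter.
Decoding airvzd: a−7=t, i−8=a, r−9=i, v−10=l, z−11=o, d−12=r.

tailor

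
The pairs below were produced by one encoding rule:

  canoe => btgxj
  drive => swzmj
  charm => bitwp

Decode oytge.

plant

Treating letters as 0–25, the rule is x ↦ 17x + 19 (mod 26).
Undoing it on oytge: o(14)→23·(14−19)≡15=p; y(24)→23·(24−19)≡11=l; t(19)→23·(19−19)≡0=a; g(6)→23·(6−19)≡13=n; e(4)→23·(4−19)≡19=t (all mod 26).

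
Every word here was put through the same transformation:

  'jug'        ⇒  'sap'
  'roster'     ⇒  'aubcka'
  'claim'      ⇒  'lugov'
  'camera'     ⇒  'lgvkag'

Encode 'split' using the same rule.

The shift depends on letter class: consonant j→s is +9, but vowel u→a is +6. Vowels shift forward by 6 and consonants shift forward by 9.
For split: s(cons)+9=b, p(cons)+9=y, l(cons)+9=u, i(vowel)+6=o, t(cons)+9=c.

byuoc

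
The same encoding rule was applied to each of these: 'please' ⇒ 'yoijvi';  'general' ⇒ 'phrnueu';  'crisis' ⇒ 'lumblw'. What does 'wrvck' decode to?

north

A repeating key of period 3 is used — shifts +9, +3, +4 over and over.
Decoding wrvck: w−9=n, r−3=o, v−4=r, c−9=t, k−3=h.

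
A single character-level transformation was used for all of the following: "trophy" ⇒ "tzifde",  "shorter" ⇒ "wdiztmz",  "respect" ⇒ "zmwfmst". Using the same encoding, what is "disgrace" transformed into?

t(19)→t(19) and r(17)→z(25) fit y≡23x+24 (mod 26); the inverse of 23 mod 26 is 17. This is an affine cipher: with a=0,…,z=25, each position x becomes (23x+24) mod 26.
For disgrace: d(3)→23·3+24≡15=p; i(8)→23·8+24≡0=a; s(18)→23·18+24≡22=w; g(6)→23·6+24≡6=g; r(17)→23·17+24≡25=z; a(0)→23·0+24≡24=y; c(2)→23·2+24≡18=s; e(4)→23·4+24≡12=m (all mod 26).

pawgzysm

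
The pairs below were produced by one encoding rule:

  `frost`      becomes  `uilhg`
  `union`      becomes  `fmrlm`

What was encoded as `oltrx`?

Letters are reflected about the middle of the alphabet (position → 25−position): Atbash.
Reversing it on oltrx: o↔l, l↔o, t↔g, r↔i, x↔c.

logic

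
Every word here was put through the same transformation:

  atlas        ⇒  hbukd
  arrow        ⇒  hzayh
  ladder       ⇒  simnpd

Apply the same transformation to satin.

The shift increases by 1 at each position, starting from +7: 7, 8, 9, ….
For satin: s+7=z, a+8=i, t+9=c, i+10=s, n+11=y.

zicsy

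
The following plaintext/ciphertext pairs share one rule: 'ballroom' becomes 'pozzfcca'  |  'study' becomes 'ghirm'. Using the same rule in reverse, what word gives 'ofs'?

Compare letters: b→p is +14, a→o is +14, l→z is +14 — a constant shift. This is a Caesar cipher with shift 14.
Reversing it on ofs: o−14=a, f−14=r, s−14=e.

are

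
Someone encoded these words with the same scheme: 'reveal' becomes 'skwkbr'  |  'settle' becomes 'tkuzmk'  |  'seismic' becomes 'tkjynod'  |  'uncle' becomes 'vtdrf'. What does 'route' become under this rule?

suvzf

Shifts by position in reveal: pos 0: r→s (+1), pos 1: e→k (+6), pos 2: v→w (+1), pos 3: e→k (+6) — repeating every 2. It's a Vigenère-style cipher with numeric key [1,6]: position i shifts by key[i mod 2].
Applying it to route: r+1=s, o+6=u, u+1=v, t+6=z, e+1=f.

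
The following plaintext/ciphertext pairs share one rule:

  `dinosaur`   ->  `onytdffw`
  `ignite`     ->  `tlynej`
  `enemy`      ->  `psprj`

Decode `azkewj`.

Shifts by position in dinosaur: pos 0: d→o (+11), pos 1: i→n (+5), pos 2: n→y (+11), pos 3: o→t (+5) — repeating every 2. The shifts repeat in a cycle of length 2: positions 0,1,… shift by +11, +5, then the pattern repeats.
Decoding azkewj: a−11=p, z−5=u, k−11=z, e−5=z, w−11=l, j−5=e.

puzzle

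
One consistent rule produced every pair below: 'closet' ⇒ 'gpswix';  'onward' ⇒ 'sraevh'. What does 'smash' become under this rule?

This is a Caesar cipher with shift 4.
Applying it to smash: s+4=w, m+4=q, a+4=e, s+4=w, h+4=l.

wqewl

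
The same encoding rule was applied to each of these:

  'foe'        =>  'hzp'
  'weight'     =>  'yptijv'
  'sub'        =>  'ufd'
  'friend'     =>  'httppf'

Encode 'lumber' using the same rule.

The rule splits by letter class: vowels +11, consonants +2.
For lumber: l(cons)+2=n, u(vowel)+11=f, m(cons)+2=o, b(cons)+2=d, e(vowel)+11=p, r(cons)+2=t.

nfodpt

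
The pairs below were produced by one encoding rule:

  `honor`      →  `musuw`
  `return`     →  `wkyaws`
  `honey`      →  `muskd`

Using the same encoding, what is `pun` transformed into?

uas

The shift depends on letter class: consonant h→m is +5, but vowel o→u is +6. The rule splits by letter class: vowels +6, consonants +5.
For pun: p(cons)+5=u, u(vowel)+6=a, n(cons)+5=s.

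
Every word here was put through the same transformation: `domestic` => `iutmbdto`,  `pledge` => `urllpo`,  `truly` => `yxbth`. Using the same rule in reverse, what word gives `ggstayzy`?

In domestic: d→i is +5, o→u is +6, m→t is +7, e→m is +8 — the shift increases by 1 each position. The shift increases by 1 at each position, starting from +5: 5, 6, 7, ….
Reversing it on ggstayzy: g−5=b, g−6=a, s−7=l, t−8=l, a−9=r, y−10=o, z−11=o, y−12=m.

ballroom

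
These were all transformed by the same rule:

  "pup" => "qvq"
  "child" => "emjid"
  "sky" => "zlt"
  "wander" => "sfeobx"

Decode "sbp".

The word is reversed, then every letter is shifted forward by 1.
Decoding sbp: shift back: s−1=r, b−1=a, p−1=o → rao; then reverse → oar.

oar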